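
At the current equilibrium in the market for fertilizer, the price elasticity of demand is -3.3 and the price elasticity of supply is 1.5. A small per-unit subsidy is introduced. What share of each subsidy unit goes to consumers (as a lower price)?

Consumer share = 0.3125

For a small subsidy around the equilibrium, the benefit split depends on the relative slopes, which at a point are proportional to the elasticities.
Buyer share = εs/(εs + |εd|) = 1.5/(1.5 + 3.3) = 0.3125; seller share = |εd|/(εs + |εd|) = 0.6875.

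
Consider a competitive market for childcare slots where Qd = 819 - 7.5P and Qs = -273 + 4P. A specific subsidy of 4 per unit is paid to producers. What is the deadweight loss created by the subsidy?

Pre-subsidy: 819 - 7.5P = -273 + 4P gives P* = 2184/23, Q* = 2457/23.
With the subsidy, sellers receive Ps = Pb + 4 for each unit, where Pb is the price buyers pay.
Supply in terms of Pb becomes Qs = -273 + 4(Pb + 4) = -257 + 4Pb. Setting this equal to demand: 819 - 7.5Pb = -257 + 4Pb, so Pb = 2152/23.
Sellers receive Ps = 2152/23 + 4 = 2244/23; Q' = 819 − 7.5·(2152/23) = 2697/23.
The subsidy expands output by 2697/23 − 2457/23 = 240/23 past the efficient level; on those units the gap between marginal cost and willingness to pay runs from 0 up to 4.
DWL = ½ × 4 × 240/23 = 480/23.

Deadweight loss = 480/23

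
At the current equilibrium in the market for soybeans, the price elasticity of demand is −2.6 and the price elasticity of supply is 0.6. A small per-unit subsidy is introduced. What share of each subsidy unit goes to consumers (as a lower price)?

Consumer share = 0.1875

For a small subsidy around the equilibrium, the benefit split depends on the relative slopes, which at a point are proportional to the elasticities.
Buyer share = εs/(εs + |εd|) = 0.6/(0.6 + 2.6) = 0.1875; seller share = |εd|/(εs + |εd|) = 0.8125.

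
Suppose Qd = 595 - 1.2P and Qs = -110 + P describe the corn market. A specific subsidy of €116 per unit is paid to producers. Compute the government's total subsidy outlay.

Government cost = 349276/11

Pre-subsidy: 595 - 1.2P = -110 + P gives P* = 3525/11, Q* = 2315/11.
With the subsidy, sellers receive Ps = Pb + 116 for each unit, where Pb is the price buyers pay.
Supply in terms of Pb becomes Qs = -110 + 1(Pb + 116) = 6 + Pb. Setting this equal to demand: 595 - 1.2Pb = 6 + Pb, so Pb = 2945/11.
Sellers receive Ps = 2945/11 + 116 = 4221/11; Q' = 595 − 1.2·(2945/11) = 3011/11.
Government outlay = subsidy × quantity = 116 × 3011/11 = 349276/11.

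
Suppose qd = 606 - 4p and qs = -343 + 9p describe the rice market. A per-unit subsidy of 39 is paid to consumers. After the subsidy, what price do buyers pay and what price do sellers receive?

Buyers pay 46; sellers receive 85

Pre-subsidy: 606 - 4p = -343 + 9p gives p* = 73, q* = 314.
With the rebate, buyers effectively pay pb = ps − 39, where ps is the price sellers receive.
Demand in terms of ps becomes qd = 606 − 4(ps − 39) = 762 - 4ps. Setting this equal to supply: 762 - 4ps = -343 + 9ps, so ps = 85.
Buyers pay pb = 85 − 39 = 46; q' = -343 + 9·85 = 422.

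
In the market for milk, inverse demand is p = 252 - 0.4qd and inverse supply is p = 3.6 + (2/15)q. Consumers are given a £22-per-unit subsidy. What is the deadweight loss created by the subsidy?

Deadweight loss = £453.75

Pre-subsidy: 252 - 0.4q = 3.6 + (2/15)q gives q* = 465.75 and p* = 65.7.
With the rebate, buyers effectively pay pb = ps − 22, where ps is the price sellers receive.
On the curves, pb = 252 - 0.4q and ps = 3.6 + (2/15)q; the wedge ps − pb = 22 gives 3.6 + (2/15)q − (252 - 0.4q) = 22, so q' = 507.
Then pb = 252 − 0.4·507 = 49.2 and ps = 3.6 + (2/15)·507 = 71.2.
The subsidy expands output by 507 − 465.75 = 41.25 past the efficient level; on those units the gap between marginal cost and willingness to pay runs from 0 up to 22.
DWL = ½ × 22 × 41.25 = 453.75.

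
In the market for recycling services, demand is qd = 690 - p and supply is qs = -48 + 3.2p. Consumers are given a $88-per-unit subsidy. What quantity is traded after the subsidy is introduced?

Pre-subsidy: 690 - p = -48 + 3.2p gives p* = 1230/7, q* = 3600/7.
With the rebate, buyers effectively pay pb = ps − 88, where ps is the price sellers receive.
Demand in terms of ps becomes qd = 690 − 1(ps − 88) = 778 - ps. Setting this equal to supply: 778 - ps = -48 + 3.2ps, so ps = 590/3.
Buyers pay pb = 590/3 − 88 = 326/3; q' = -48 + 3.2·(590/3) = 1744/3.

q' = 1744/3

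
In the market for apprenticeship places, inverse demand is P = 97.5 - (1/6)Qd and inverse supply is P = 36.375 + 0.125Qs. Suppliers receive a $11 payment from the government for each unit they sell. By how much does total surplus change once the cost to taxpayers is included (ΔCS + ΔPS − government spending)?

Net change in total surplus = -1452/7

Pre-subsidy: 97.5 - (1/6)Q = 36.375 + 0.125Q gives Q* = 1467/7 and P* = 438/7.
With the subsidy, sellers receive Ps = Pb + 11 for each unit, where Pb is the price buyers pay.
On the curves, Pb = 97.5 - (1/6)Q and Ps = 36.375 + 0.125Q; the wedge Ps − Pb = 11 gives 36.375 + 0.125Q − (97.5 - (1/6)Q) = 11, so Q' = 1731/7.
Then Pb = 97.5 − (1/6)·(1731/7) = 394/7 and Ps = 36.375 + 0.125·(1731/7) = 471/7.
ΔCS = ½(1467/7 + 1731/7)(438/7 − 394/7) = 70356/49; ΔPS = ½(1467/7 + 1731/7)(471/7 − 438/7) = 52767/49.
Government spending = 11 × 1731/7 = 19041/7.
Net change = 70356/49 + 52767/49 − 19041/7 = -1452/7. The loss equals the DWL triangle ½·11·264/7.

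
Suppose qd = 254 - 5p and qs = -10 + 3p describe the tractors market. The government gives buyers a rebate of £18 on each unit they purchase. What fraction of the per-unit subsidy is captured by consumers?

Consumer share = 0.375

Pre-subsidy: 254 - 5p = -10 + 3p gives p* = 33, q* = 89.
With the rebate, buyers effectively pay pb = ps − 18, where ps is the price sellers receive.
Demand in terms of ps becomes qd = 254 − 5(ps − 18) = 344 - 5ps. Setting this equal to supply: 344 - 5ps = -10 + 3ps, so ps = 44.25.
Buyers pay pb = 44.25 − 18 = 26.25; q' = -10 + 3·44.25 = 122.75.
Buyers' price falls by p* − pb = 33 − 26.25 = 6.75; sellers' price rises by ps − p* = 44.25 − 33 = 11.25.
So consumers capture 6.75/18 = 0.375 of each unit of subsidy.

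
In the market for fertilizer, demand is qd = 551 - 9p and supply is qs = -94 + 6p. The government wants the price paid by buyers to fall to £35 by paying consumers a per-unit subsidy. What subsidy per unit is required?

At a buyer price of 35, quantity demanded is 551 − 9·35 = 236.
Sellers supply 236 only when they receive ps with -94 + 6·ps = 236, i.e. ps = 55.
s = ps − pb = 55 − 35 = 20.

Required subsidy s = £20 per unit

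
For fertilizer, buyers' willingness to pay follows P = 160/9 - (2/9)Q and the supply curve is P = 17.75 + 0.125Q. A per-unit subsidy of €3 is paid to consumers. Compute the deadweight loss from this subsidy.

Pre-subsidy: 160/9 - (2/9)Q = 17.75 + 0.125Q gives Q* = 0.08 and P* = 17.76.
With the rebate, buyers effectively pay Pb = Ps − 3, where Ps is the price sellers receive.
On the curves, Pb = 160/9 - (2/9)Q and Ps = 17.75 + 0.125Q; the wedge Ps − Pb = 3 gives 17.75 + 0.125Q − (160/9 - (2/9)Q) = 3, so Q' = 8.72.
Then Pb = 160/9 − (2/9)·8.72 = 15.84 and Ps = 17.75 + 0.125·8.72 = 18.84.
The subsidy expands output by 8.72 − 0.08 = 8.64 past the efficient level; on those units the gap between marginal cost and willingness to pay runs from 0 up to 3.
DWL = ½ × 3 × 8.64 = 12.96.

Deadweight loss = €12.96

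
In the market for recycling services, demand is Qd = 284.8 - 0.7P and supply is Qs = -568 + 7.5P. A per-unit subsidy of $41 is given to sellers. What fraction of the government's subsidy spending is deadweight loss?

Pre-subsidy: 284.8 - 0.7P = -568 + 7.5P gives P* = 104, Q* = 212.
With the subsidy, sellers receive Ps = Pb + 41 for each unit, where Pb is the price buyers pay.
Supply in terms of Pb becomes Qs = -568 + 7.5(Pb + 41) = -260.5 + 7.5Pb. Setting this equal to demand: 284.8 - 0.7Pb = -260.5 + 7.5Pb, so Pb = 66.5.
Sellers receive Ps = 66.5 + 41 = 107.5; Q' = 284.8 − 0.7·66.5 = 238.25.
ΔCS = ½(212 + 238.25)(104 − 66.5) = 8442.1875; ΔPS = ½(212 + 238.25)(107.5 − 104) = 787.9375.
Government spending = 41 × 238.25 = 9768.25.
DWL = ½ × 41 × (238.25 − 212) = 538.125; fraction = 538.125 / 9768.25 = 105/1906.

DWL / government spending = 105/1906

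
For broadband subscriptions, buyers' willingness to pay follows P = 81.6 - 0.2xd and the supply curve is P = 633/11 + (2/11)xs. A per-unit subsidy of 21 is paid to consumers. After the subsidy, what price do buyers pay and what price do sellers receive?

Pre-subsidy: 81.6 - 0.2x = 633/11 + (2/11)x gives x* = 63 and P* = 69.
With the rebate, buyers effectively pay Pb = Ps − 21, where Ps is the price sellers receive.
On the curves, Pb = 81.6 - 0.2x and Ps = 633/11 + (2/11)x; the wedge Ps − Pb = 21 gives 633/11 + (2/11)x − (81.6 - 0.2x) = 21, so x' = 118.
Then Pb = 81.6 − 0.2·118 = 58 and Ps = 633/11 + (2/11)·118 = 79.

Buyers pay 58; sellers receive 79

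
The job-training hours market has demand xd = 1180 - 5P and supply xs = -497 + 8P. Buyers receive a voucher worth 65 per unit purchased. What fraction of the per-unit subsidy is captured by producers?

Producer share = 5/13

Pre-subsidy: 1180 - 5P = -497 + 8P gives P* = 129, x* = 535.
With the rebate, buyers effectively pay Pb = Ps − 65, where Ps is the price sellers receive.
Demand in terms of Ps becomes xd = 1180 − 5(Ps − 65) = 1505 - 5Ps. Setting this equal to supply: 1505 - 5Ps = -497 + 8Ps, so Ps = 154.
Buyers pay Pb = 154 − 65 = 89; x' = -497 + 8·154 = 735.
Buyers' price falls by P* − Pb = 129 − 89 = 40; sellers' price rises by Ps − P* = 154 − 129 = 25.
So producers capture 25/65 = 5/13 of each unit of subsidy.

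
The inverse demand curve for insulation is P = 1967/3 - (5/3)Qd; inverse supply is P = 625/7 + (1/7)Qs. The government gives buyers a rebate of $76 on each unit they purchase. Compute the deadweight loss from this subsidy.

Deadweight loss = $1596

Pre-subsidy: 1967/3 - (5/3)Q = 625/7 + (1/7)Q gives Q* = 313 and P* = 134.
With the rebate, buyers effectively pay Pb = Ps − 76, where Ps is the price sellers receive.
On the curves, Pb = 1967/3 - (5/3)Q and Ps = 625/7 + (1/7)Q; the wedge Ps − Pb = 76 gives 625/7 + (1/7)Q − (1967/3 - (5/3)Q) = 76, so Q' = 355.
Then Pb = 1967/3 − (5/3)·355 = 64 and Ps = 625/7 + (1/7)·355 = 140.
The subsidy expands output by 355 − 313 = 42 past the efficient level; on those units the gap between marginal cost and willingness to pay runs from 0 up to 76.
DWL = ½ × 76 × 42 = 1596.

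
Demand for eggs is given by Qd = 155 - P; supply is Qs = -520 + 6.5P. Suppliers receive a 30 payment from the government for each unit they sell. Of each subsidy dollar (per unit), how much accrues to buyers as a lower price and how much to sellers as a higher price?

Pre-subsidy: 155 - P = -520 + 6.5P gives P* = 90, Q* = 65.
With the subsidy, sellers receive Ps = Pb + 30 for each unit, where Pb is the price buyers pay.
Supply in terms of Pb becomes Qs = -520 + 6.5(Pb + 30) = -325 + 6.5Pb. Setting this equal to demand: 155 - Pb = -325 + 6.5Pb, so Pb = 64.
Sellers receive Ps = 64 + 30 = 94; Q' = 155 − 1·64 = 91.
Buyers' price falls by P* − Pb = 90 − 64 = 26; sellers' price rises by Ps − P* = 94 − 90 = 4.

Buyers gain 26 per unit; sellers gain 4 per unit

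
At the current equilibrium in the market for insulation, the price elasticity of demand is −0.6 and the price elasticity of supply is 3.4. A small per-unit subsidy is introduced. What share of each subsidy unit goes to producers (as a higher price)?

Producer share = 0.15

For a small subsidy around the equilibrium, the benefit split depends on the relative slopes, which at a point are proportional to the elasticities.
Buyer share = εs/(εs + |εd|) = 3.4/(3.4 + 0.6) = 0.85; seller share = |εd|/(εs + |εd|) = 0.15.
So producers capture 0.15 of the subsidy.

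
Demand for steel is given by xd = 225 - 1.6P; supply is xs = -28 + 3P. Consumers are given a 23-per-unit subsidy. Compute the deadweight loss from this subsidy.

Pre-subsidy: 225 - 1.6P = -28 + 3P gives P* = 55, x* = 137.
With the rebate, buyers effectively pay Pb = Ps − 23, where Ps is the price sellers receive.
Demand in terms of Ps becomes xd = 225 − 1.6(Ps − 23) = 261.8 - 1.6Ps. Setting this equal to supply: 261.8 - 1.6Ps = -28 + 3Ps, so Ps = 63.
Buyers pay Pb = 63 − 23 = 40; x' = -28 + 3·63 = 161.
The subsidy expands output by 161 − 137 = 24 past the efficient level; on those units the gap between marginal cost and willingness to pay runs from 0 up to 23.
DWL = ½ × 23 × 24 = 276.

Deadweight loss = 276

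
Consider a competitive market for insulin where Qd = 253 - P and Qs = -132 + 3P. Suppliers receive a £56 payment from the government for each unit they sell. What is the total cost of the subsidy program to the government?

Government cost = £11130

Pre-subsidy: 253 - P = -132 + 3P gives P* = 96.25, Q* = 156.75.
With the subsidy, sellers receive Ps = Pb + 56 for each unit, where Pb is the price buyers pay.
Supply in terms of Pb becomes Qs = -132 + 3(Pb + 56) = 36 + 3Pb. Setting this equal to demand: 253 - Pb = 36 + 3Pb, so Pb = 54.25.
Sellers receive Ps = 54.25 + 56 = 110.25; Q' = 253 − 1·54.25 = 198.75.
Government outlay = subsidy × quantity = 56 × 198.75 = 11130.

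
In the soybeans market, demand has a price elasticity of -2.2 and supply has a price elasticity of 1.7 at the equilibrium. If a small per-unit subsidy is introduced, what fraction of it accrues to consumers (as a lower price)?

For a small subsidy around the equilibrium, the benefit split depends on the relative slopes, which at a point are proportional to the elasticities.
Buyer share = εs/(εs + |εd|) = 1.7/(1.7 + 2.2) = 17/39; seller share = |εd|/(εs + |εd|) = 22/39.

Consumer share = 17/39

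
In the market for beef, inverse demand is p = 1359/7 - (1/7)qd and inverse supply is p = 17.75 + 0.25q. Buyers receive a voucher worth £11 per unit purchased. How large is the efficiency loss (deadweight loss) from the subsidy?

Deadweight loss = £154

Pre-subsidy: 1359/7 - (1/7)q = 17.75 + 0.25q gives q* = 449 and p* = 130.
With the rebate, buyers effectively pay pb = ps − 11, where ps is the price sellers receive.
On the curves, pb = 1359/7 - (1/7)q and ps = 17.75 + 0.25q; the wedge ps − pb = 11 gives 17.75 + 0.25q − (1359/7 - (1/7)q) = 11, so q' = 477.
Then pb = 1359/7 − (1/7)·477 = 126 and ps = 17.75 + 0.25·477 = 137.
The subsidy expands output by 477 − 449 = 28 past the efficient level; on those units the gap between marginal cost and willingness to pay runs from 0 up to 11.
DWL = ½ × 11 × 28 = 154.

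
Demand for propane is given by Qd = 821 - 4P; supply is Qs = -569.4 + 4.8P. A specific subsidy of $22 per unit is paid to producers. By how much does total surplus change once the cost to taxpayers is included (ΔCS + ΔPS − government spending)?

Net change in total surplus = -$528

Pre-subsidy: 821 - 4P = -569.4 + 4.8P gives P* = 158, Q* = 189.
With the subsidy, sellers receive Ps = Pb + 22 for each unit, where Pb is the price buyers pay.
Supply in terms of Pb becomes Qs = -569.4 + 4.8(Pb + 22) = -463.8 + 4.8Pb. Setting this equal to demand: 821 - 4Pb = -463.8 + 4.8Pb, so Pb = 146.
Sellers receive Ps = 146 + 22 = 168; Q' = 821 − 4·146 = 237.
ΔCS = ½(189 + 237)(158 − 146) = 2556; ΔPS = ½(189 + 237)(168 − 158) = 2130.
Government spending = 22 × 237 = 5214.
Net change = 2556 + 2130 − 5214 = -528. The loss equals the DWL triangle ½·22·48.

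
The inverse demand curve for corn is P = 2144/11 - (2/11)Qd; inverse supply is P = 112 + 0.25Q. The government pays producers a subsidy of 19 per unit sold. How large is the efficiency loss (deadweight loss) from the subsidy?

Pre-subsidy: 2144/11 - (2/11)Q = 112 + 0.25Q gives Q* = 192 and P* = 160.
With the subsidy, sellers receive Ps = Pb + 19 for each unit, where Pb is the price buyers pay.
On the curves, Pb = 2144/11 - (2/11)Q and Ps = 112 + 0.25Q; the wedge Ps − Pb = 19 gives 112 + 0.25Q − (2144/11 - (2/11)Q) = 19, so Q' = 236.
Then Pb = 2144/11 − (2/11)·236 = 152 and Ps = 112 + 0.25·236 = 171.
The subsidy expands output by 236 − 192 = 44 past the efficient level; on those units the gap between marginal cost and willingness to pay runs from 0 up to 19.
DWL = ½ × 19 × 44 = 418.

Deadweight loss = 418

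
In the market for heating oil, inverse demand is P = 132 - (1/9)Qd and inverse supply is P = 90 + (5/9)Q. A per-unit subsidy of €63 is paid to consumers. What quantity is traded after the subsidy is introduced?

Q' = 157.5

Pre-subsidy: 132 - (1/9)Q = 90 + (5/9)Q gives Q* = 63 and P* = 125.
With the rebate, buyers effectively pay Pb = Ps − 63, where Ps is the price sellers receive.
On the curves, Pb = 132 - (1/9)Q and Ps = 90 + (5/9)Q; the wedge Ps − Pb = 63 gives 90 + (5/9)Q − (132 - (1/9)Q) = 63, so Q' = 157.5.
Then Pb = 132 − (1/9)·157.5 = 114.5 and Ps = 90 + (5/9)·157.5 = 177.5.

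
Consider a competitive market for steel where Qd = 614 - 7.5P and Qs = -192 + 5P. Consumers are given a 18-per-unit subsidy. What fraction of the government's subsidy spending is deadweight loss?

DWL / government spending = 135/922

Pre-subsidy: 614 - 7.5P = -192 + 5P gives P* = 64.48, Q* = 130.4.
With the rebate, buyers effectively pay Pb = Ps − 18, where Ps is the price sellers receive.
Demand in terms of Ps becomes Qd = 614 − 7.5(Ps − 18) = 749 - 7.5Ps. Setting this equal to supply: 749 - 7.5Ps = -192 + 5Ps, so Ps = 75.28.
Buyers pay Pb = 75.28 − 18 = 57.28; Q' = -192 + 5·75.28 = 184.4.
ΔCS = ½(130.4 + 184.4)(64.48 − 57.28) = 1133.28; ΔPS = ½(130.4 + 184.4)(75.28 − 64.48) = 1699.92.
Government spending = 18 × 184.4 = 3319.2.
DWL = ½ × 18 × (184.4 − 130.4) = 486; fraction = 486 / 3319.2 = 135/922.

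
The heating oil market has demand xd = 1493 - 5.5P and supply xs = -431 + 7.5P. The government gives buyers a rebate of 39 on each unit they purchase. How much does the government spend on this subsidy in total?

Government cost = 31307.25

Pre-subsidy: 1493 - 5.5P = -431 + 7.5P gives P* = 148, x* = 679.
With the rebate, buyers effectively pay Pb = Ps − 39, where Ps is the price sellers receive.
Demand in terms of Ps becomes xd = 1493 − 5.5(Ps − 39) = 1707.5 - 5.5Ps. Setting this equal to supply: 1707.5 - 5.5Ps = -431 + 7.5Ps, so Ps = 164.5.
Buyers pay Pb = 164.5 − 39 = 125.5; x' = -431 + 7.5·164.5 = 802.75.
Government outlay = subsidy × quantity = 39 × 802.75 = 31307.25.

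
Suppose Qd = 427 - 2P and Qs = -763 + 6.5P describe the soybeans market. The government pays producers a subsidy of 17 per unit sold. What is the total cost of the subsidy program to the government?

Government cost = 2941

Pre-subsidy: 427 - 2P = -763 + 6.5P gives P* = 140, Q* = 147.
With the subsidy, sellers receive Ps = Pb + 17 for each unit, where Pb is the price buyers pay.
Supply in terms of Pb becomes Qs = -763 + 6.5(Pb + 17) = -652.5 + 6.5Pb. Setting this equal to demand: 427 - 2Pb = -652.5 + 6.5Pb, so Pb = 127.
Sellers receive Ps = 127 + 17 = 144; Q' = 427 − 2·127 = 173.
Government outlay = subsidy × quantity = 17 × 173 = 2941.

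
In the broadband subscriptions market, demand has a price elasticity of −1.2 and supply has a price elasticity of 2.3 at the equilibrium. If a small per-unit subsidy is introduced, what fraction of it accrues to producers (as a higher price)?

For a small subsidy around the equilibrium, the benefit split depends on the relative slopes, which at a point are proportional to the elasticities.
Buyer share = εs/(εs + |εd|) = 2.3/(2.3 + 1.2) = 23/35; seller share = |εd|/(εs + |εd|) = 12/35.
So producers capture 12/35 of the subsidy.

Producer share = 12/35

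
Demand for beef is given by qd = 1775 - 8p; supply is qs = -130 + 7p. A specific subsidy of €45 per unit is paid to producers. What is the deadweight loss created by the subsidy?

Pre-subsidy: 1775 - 8p = -130 + 7p gives p* = 127, q* = 759.
With the subsidy, sellers receive ps = pb + 45 for each unit, where pb is the price buyers pay.
Supply in terms of pb becomes qs = -130 + 7(pb + 45) = 185 + 7pb. Setting this equal to demand: 1775 - 8pb = 185 + 7pb, so pb = 106.
Sellers receive ps = 106 + 45 = 151; q' = 1775 − 8·106 = 927.
The subsidy expands output by 927 − 759 = 168 past the efficient level; on those units the gap between marginal cost and willingness to pay runs from 0 up to 45.
DWL = ½ × 45 × 168 = 3780.

Deadweight loss = €3780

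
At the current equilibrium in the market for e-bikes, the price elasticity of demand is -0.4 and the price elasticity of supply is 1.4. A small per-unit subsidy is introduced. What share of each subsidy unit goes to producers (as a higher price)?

For a small subsidy around the equilibrium, the benefit split depends on the relative slopes, which at a point are proportional to the elasticities.
Buyer share = εs/(εs + |εd|) = 1.4/(1.4 + 0.4) = 7/9; seller share = |εd|/(εs + |εd|) = 2/9.
So producers capture 2/9 of the subsidy.

Producer share = 2/9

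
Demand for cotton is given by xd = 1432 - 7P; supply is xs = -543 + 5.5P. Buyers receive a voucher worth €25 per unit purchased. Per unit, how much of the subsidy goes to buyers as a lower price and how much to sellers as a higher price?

Pre-subsidy: 1432 - 7P = -543 + 5.5P gives P* = 158, x* = 326.
With the rebate, buyers effectively pay Pb = Ps − 25, where Ps is the price sellers receive.
Demand in terms of Ps becomes xd = 1432 − 7(Ps − 25) = 1607 - 7Ps. Setting this equal to supply: 1607 - 7Ps = -543 + 5.5Ps, so Ps = 172.
Buyers pay Pb = 172 − 25 = 147; x' = -543 + 5.5·172 = 403.
Buyers' price falls by P* − Pb = 158 − 147 = 11; sellers' price rises by Ps − P* = 172 − 158 = 14.

Buyers gain €11 per unit; sellers gain €14 per unit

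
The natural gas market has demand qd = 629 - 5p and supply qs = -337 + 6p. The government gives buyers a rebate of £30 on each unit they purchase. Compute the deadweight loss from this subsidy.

Deadweight loss = 13500/11

Pre-subsidy: 629 - 5p = -337 + 6p gives p* = 966/11, q* = 2089/11.
With the rebate, buyers effectively pay pb = ps − 30, where ps is the price sellers receive.
Demand in terms of ps becomes qd = 629 − 5(ps − 30) = 779 - 5ps. Setting this equal to supply: 779 - 5ps = -337 + 6ps, so ps = 1116/11.
Buyers pay pb = 1116/11 − 30 = 786/11; q' = -337 + 6·(1116/11) = 2989/11.
The subsidy expands output by 2989/11 − 2089/11 = 900/11 past the efficient level; on those units the gap between marginal cost and willingness to pay runs from 0 up to 30.
DWL = ½ × 30 × 900/11 = 13500/11.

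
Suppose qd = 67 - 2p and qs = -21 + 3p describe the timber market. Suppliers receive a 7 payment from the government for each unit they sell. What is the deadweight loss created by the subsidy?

Deadweight loss = 29.4

Pre-subsidy: 67 - 2p = -21 + 3p gives p* = 17.6, q* = 31.8.
With the subsidy, sellers receive ps = pb + 7 for each unit, where pb is the price buyers pay.
Supply in terms of pb becomes qs = -21 + 3(pb + 7) = 0 + 3pb. Setting this equal to demand: 67 - 2pb = 0 + 3pb, so pb = 13.4.
Sellers receive ps = 13.4 + 7 = 20.4; q' = 67 − 2·13.4 = 40.2.
The subsidy expands output by 40.2 − 31.8 = 8.4 past the efficient level; on those units the gap between marginal cost and willingness to pay runs from 0 up to 7.
DWL = ½ × 7 × 8.4 = 29.4.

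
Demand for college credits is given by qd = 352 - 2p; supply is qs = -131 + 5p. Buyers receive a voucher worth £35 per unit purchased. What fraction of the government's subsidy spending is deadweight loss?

Pre-subsidy: 352 - 2p = -131 + 5p gives p* = 69, q* = 214.
With the rebate, buyers effectively pay pb = ps − 35, where ps is the price sellers receive.
Demand in terms of ps becomes qd = 352 − 2(ps − 35) = 422 - 2ps. Setting this equal to supply: 422 - 2ps = -131 + 5ps, so ps = 79.
Buyers pay pb = 79 − 35 = 44; q' = -131 + 5·79 = 264.
ΔCS = ½(214 + 264)(69 − 44) = 5975; ΔPS = ½(214 + 264)(79 − 69) = 2390.
Government spending = 35 × 264 = 9240.
DWL = ½ × 35 × (264 − 214) = 875; fraction = 875 / 9240 = 25/264.

DWL / government spending = 25/264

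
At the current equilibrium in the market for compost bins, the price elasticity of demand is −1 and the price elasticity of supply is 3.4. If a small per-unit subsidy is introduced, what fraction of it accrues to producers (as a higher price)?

Producer share = 5/22

For a small subsidy around the equilibrium, the benefit split depends on the relative slopes, which at a point are proportional to the elasticities.
Buyer share = εs/(εs + |εd|) = 3.4/(3.4 + 1) = 17/22; seller share = |εd|/(εs + |εd|) = 5/22.
So producers capture 5/22 of the subsidy.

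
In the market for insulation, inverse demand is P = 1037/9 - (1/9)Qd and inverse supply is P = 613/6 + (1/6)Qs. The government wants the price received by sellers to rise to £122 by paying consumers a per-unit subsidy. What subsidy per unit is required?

Required subsidy s = £20 per unit

At a seller price of 122, quantity supplied is -613 + 6·122 = 119.
Buyers absorb 119 only when they pay Pb = 1037/9 − (1/9)·119 = 102.
s = Ps − Pb = 122 − 102 = 20.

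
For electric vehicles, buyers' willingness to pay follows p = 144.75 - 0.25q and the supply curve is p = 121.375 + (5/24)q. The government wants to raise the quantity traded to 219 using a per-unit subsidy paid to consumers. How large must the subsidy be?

Required subsidy s = 77 per unit

At q = 219, from the demand curve buyers pay pb = 144.75 − 0.25·219 = 90; from the supply curve sellers need ps = 121.375 + (5/24)·219 = 167.
The subsidy must fill the gap: s = ps − pb = 167 − 90 = 77.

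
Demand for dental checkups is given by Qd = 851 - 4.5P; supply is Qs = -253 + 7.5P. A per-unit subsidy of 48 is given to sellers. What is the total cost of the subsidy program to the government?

Government cost = 27456

Pre-subsidy: 851 - 4.5P = -253 + 7.5P gives P* = 92, Q* = 437.
With the subsidy, sellers receive Ps = Pb + 48 for each unit, where Pb is the price buyers pay.
Supply in terms of Pb becomes Qs = -253 + 7.5(Pb + 48) = 107 + 7.5Pb. Setting this equal to demand: 851 - 4.5Pb = 107 + 7.5Pb, so Pb = 62.
Sellers receive Ps = 62 + 48 = 110; Q' = 851 − 4.5·62 = 572.
Government outlay = subsidy × quantity = 48 × 572 = 27456.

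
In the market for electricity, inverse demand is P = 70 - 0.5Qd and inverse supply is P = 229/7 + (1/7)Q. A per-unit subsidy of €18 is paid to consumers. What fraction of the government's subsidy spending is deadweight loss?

Pre-subsidy: 70 - 0.5Q = 229/7 + (1/7)Q gives Q* = 58 and P* = 41.
With the rebate, buyers effectively pay Pb = Ps − 18, where Ps is the price sellers receive.
On the curves, Pb = 70 - 0.5Q and Ps = 229/7 + (1/7)Q; the wedge Ps − Pb = 18 gives 229/7 + (1/7)Q − (70 - 0.5Q) = 18, so Q' = 86.
Then Pb = 70 − 0.5·86 = 27 and Ps = 229/7 + (1/7)·86 = 45.
ΔCS = ½(58 + 86)(41 − 27) = 1008; ΔPS = ½(58 + 86)(45 − 41) = 288.
Government spending = 18 × 86 = 1548.
DWL = ½ × 18 × (86 − 58) = 252; fraction = 252 / 1548 = 7/43.

DWL / government spending = 7/43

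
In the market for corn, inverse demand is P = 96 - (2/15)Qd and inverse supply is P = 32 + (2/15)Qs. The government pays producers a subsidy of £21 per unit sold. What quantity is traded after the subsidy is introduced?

Pre-subsidy: 96 - (2/15)Q = 32 + (2/15)Q gives Q* = 240 and P* = 64.
With the subsidy, sellers receive Ps = Pb + 21 for each unit, where Pb is the price buyers pay.
On the curves, Pb = 96 - (2/15)Q and Ps = 32 + (2/15)Q; the wedge Ps − Pb = 21 gives 32 + (2/15)Q − (96 - (2/15)Q) = 21, so Q' = 318.75.
Then Pb = 96 − (2/15)·318.75 = 53.5 and Ps = 32 + (2/15)·318.75 = 74.5.

Q' = 318.75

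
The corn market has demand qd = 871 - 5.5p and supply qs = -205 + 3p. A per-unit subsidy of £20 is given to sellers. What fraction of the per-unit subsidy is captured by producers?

Pre-subsidy: 871 - 5.5p = -205 + 3p gives p* = 2152/17, q* = 2971/17.
With the subsidy, sellers receive ps = pb + 20 for each unit, where pb is the price buyers pay.
Supply in terms of pb becomes qs = -205 + 3(pb + 20) = -145 + 3pb. Setting this equal to demand: 871 - 5.5pb = -145 + 3pb, so pb = 2032/17.
Sellers receive ps = 2032/17 + 20 = 2372/17; q' = 871 − 5.5·(2032/17) = 3631/17.
Buyers' price falls by p* − pb = 2152/17 − 2032/17 = 120/17; sellers' price rises by ps − p* = 2372/17 − 2152/17 = 220/17.
So producers capture (220/17)/20 = 11/17 of each unit of subsidy.

Producer share = 11/17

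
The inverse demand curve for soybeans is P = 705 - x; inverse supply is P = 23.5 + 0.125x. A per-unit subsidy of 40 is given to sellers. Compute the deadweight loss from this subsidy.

Deadweight loss = 6400/9

Pre-subsidy: 705 - x = 23.5 + 0.125x gives x* = 5452/9 and P* = 893/9.
With the subsidy, sellers receive Ps = Pb + 40 for each unit, where Pb is the price buyers pay.
On the curves, Pb = 705 - x and Ps = 23.5 + 0.125x; the wedge Ps − Pb = 40 gives 23.5 + 0.125x − (705 - x) = 40, so x' = 1924/3.
Then Pb = 705 − 1·(1924/3) = 191/3 and Ps = 23.5 + 0.125·(1924/3) = 311/3.
The subsidy expands output by 1924/3 − 5452/9 = 320/9 past the efficient level; on those units the gap between marginal cost and willingness to pay runs from 0 up to 40.
DWL = ½ × 40 × 320/9 = 6400/9.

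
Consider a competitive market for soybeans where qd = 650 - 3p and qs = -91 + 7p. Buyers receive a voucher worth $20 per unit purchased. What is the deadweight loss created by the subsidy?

Pre-subsidy: 650 - 3p = -91 + 7p gives p* = 74.1, q* = 427.7.
With the rebate, buyers effectively pay pb = ps − 20, where ps is the price sellers receive.
Demand in terms of ps becomes qd = 650 − 3(ps − 20) = 710 - 3ps. Setting this equal to supply: 710 - 3ps = -91 + 7ps, so ps = 80.1.
Buyers pay pb = 80.1 − 20 = 60.1; q' = -91 + 7·80.1 = 469.7.
The subsidy expands output by 469.7 − 427.7 = 42 past the efficient level; on those units the gap between marginal cost and willingness to pay runs from 0 up to 20.
DWL = ½ × 20 × 42 = 420.

Deadweight loss = $420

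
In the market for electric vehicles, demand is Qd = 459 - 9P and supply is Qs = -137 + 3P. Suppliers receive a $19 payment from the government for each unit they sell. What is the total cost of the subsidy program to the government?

Pre-subsidy: 459 - 9P = -137 + 3P gives P* = 149/3, Q* = 12.
With the subsidy, sellers receive Ps = Pb + 19 for each unit, where Pb is the price buyers pay.
Supply in terms of Pb becomes Qs = -137 + 3(Pb + 19) = -80 + 3Pb. Setting this equal to demand: 459 - 9Pb = -80 + 3Pb, so Pb = 539/12.
Sellers receive Ps = 539/12 + 19 = 767/12; Q' = 459 − 9·(539/12) = 54.75.
Government outlay = subsidy × quantity = 19 × 54.75 = 1040.25.

Government cost = $1040.25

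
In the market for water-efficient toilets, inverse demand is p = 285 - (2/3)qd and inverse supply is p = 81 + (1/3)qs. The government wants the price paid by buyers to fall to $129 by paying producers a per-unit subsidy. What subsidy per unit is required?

At a buyer price of 129, quantity demanded is 427.5 − 1.5·129 = 234.
Sellers supply 234 only when they receive ps = 81 + (1/3)·234 = 159.
s = ps − pb = 159 − 129 = 30.

Required subsidy s = $30 per unit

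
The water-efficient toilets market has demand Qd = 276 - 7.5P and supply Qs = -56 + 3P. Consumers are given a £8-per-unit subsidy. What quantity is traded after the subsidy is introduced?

Q' = 56

Pre-subsidy: 276 - 7.5P = -56 + 3P gives P* = 664/21, Q* = 272/7.
With the rebate, buyers effectively pay Pb = Ps − 8, where Ps is the price sellers receive.
Demand in terms of Ps becomes Qd = 276 − 7.5(Ps − 8) = 336 - 7.5Ps. Setting this equal to supply: 336 - 7.5Ps = -56 + 3Ps, so Ps = 112/3.
Buyers pay Pb = 112/3 − 8 = 88/3; Q' = -56 + 3·(112/3) = 56.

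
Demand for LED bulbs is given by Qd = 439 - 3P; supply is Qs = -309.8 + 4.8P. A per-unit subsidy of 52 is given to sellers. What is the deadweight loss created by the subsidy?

Deadweight loss = 2496

Pre-subsidy: 439 - 3P = -309.8 + 4.8P gives P* = 96, Q* = 151.
With the subsidy, sellers receive Ps = Pb + 52 for each unit, where Pb is the price buyers pay.
Supply in terms of Pb becomes Qs = -309.8 + 4.8(Pb + 52) = -60.2 + 4.8Pb. Setting this equal to demand: 439 - 3Pb = -60.2 + 4.8Pb, so Pb = 64.
Sellers receive Ps = 64 + 52 = 116; Q' = 439 − 3·64 = 247.
The subsidy expands output by 247 − 151 = 96 past the efficient level; on those units the gap between marginal cost and willingness to pay runs from 0 up to 52.
DWL = ½ × 52 × 96 = 2496.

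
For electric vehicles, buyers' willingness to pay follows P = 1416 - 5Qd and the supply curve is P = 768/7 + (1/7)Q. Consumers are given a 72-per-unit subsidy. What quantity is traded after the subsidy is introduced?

Pre-subsidy: 1416 - 5Q = 768/7 + (1/7)Q gives Q* = 254 and P* = 146.
With the rebate, buyers effectively pay Pb = Ps − 72, where Ps is the price sellers receive.
On the curves, Pb = 1416 - 5Q and Ps = 768/7 + (1/7)Q; the wedge Ps − Pb = 72 gives 768/7 + (1/7)Q − (1416 - 5Q) = 72, so Q' = 268.
Then Pb = 1416 − 5·268 = 76 and Ps = 768/7 + (1/7)·268 = 148.

Q' = 268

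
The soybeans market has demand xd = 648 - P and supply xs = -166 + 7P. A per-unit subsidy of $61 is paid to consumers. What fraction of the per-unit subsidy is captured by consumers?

Pre-subsidy: 648 - P = -166 + 7P gives P* = 101.75, x* = 546.25.
With the rebate, buyers effectively pay Pb = Ps − 61, where Ps is the price sellers receive.
Demand in terms of Ps becomes xd = 648 − 1(Ps − 61) = 709 - Ps. Setting this equal to supply: 709 - Ps = -166 + 7Ps, so Ps = 109.375.
Buyers pay Pb = 109.375 − 61 = 48.375; x' = -166 + 7·109.375 = 599.625.
Buyers' price falls by P* − Pb = 101.75 − 48.375 = 53.375; sellers' price rises by Ps − P* = 109.375 − 101.75 = 7.625.
So consumers capture 53.375/61 = 0.875 of each unit of subsidy.

Consumer share = 0.875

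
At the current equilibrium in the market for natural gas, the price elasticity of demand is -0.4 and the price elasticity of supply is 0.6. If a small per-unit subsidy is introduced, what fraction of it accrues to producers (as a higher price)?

Producer share = 0.4

For a small subsidy around the equilibrium, the benefit split depends on the relative slopes, which at a point are proportional to the elasticities.
Buyer share = εs/(εs + |εd|) = 0.6/(0.6 + 0.4) = 0.6; seller share = |εd|/(εs + |εd|) = 0.4.
So producers capture 0.4 of the subsidy.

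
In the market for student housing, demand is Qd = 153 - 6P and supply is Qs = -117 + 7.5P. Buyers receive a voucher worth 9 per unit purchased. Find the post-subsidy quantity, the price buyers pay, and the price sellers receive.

Pre-subsidy: 153 - 6P = -117 + 7.5P gives P* = 20, Q* = 33.
With the rebate, buyers effectively pay Pb = Ps − 9, where Ps is the price sellers receive.
Demand in terms of Ps becomes Qd = 153 − 6(Ps − 9) = 207 - 6Ps. Setting this equal to supply: 207 - 6Ps = -117 + 7.5Ps, so Ps = 24.
Buyers pay Pb = 24 − 9 = 15; Q' = -117 + 7.5·24 = 63.

Q' = 63; buyers pay 15; sellers receive 24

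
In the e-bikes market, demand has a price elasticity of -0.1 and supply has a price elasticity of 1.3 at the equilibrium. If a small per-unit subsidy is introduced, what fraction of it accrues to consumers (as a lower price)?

For a small subsidy around the equilibrium, the benefit split depends on the relative slopes, which at a point are proportional to the elasticities.
Buyer share = εs/(εs + |εd|) = 1.3/(1.3 + 0.1) = 13/14; seller share = |εd|/(εs + |εd|) = 1/14.

Consumer share = 13/14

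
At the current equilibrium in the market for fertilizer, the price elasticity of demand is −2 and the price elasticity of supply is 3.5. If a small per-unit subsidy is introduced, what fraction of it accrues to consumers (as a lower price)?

For a small subsidy around the equilibrium, the benefit split depends on the relative slopes, which at a point are proportional to the elasticities.
Buyer share = εs/(εs + |εd|) = 3.5/(3.5 + 2) = 7/11; seller share = |εd|/(εs + |εd|) = 4/11.

Consumer share = 7/11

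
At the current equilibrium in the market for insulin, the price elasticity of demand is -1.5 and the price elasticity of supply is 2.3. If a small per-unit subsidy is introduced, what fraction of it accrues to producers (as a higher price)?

Producer share = 15/38

For a small subsidy around the equilibrium, the benefit split depends on the relative slopes, which at a point are proportional to the elasticities.
Buyer share = εs/(εs + |εd|) = 2.3/(2.3 + 1.5) = 23/38; seller share = |εd|/(εs + |εd|) = 15/38.
So producers capture 15/38 of the subsidy.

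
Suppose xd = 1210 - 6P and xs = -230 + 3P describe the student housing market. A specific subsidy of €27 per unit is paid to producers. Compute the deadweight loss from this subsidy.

Pre-subsidy: 1210 - 6P = -230 + 3P gives P* = 160, x* = 250.
With the subsidy, sellers receive Ps = Pb + 27 for each unit, where Pb is the price buyers pay.
Supply in terms of Pb becomes xs = -230 + 3(Pb + 27) = -149 + 3Pb. Setting this equal to demand: 1210 - 6Pb = -149 + 3Pb, so Pb = 151.
Sellers receive Ps = 151 + 27 = 178; x' = 1210 − 6·151 = 304.
The subsidy expands output by 304 − 250 = 54 past the efficient level; on those units the gap between marginal cost and willingness to pay runs from 0 up to 27.
DWL = ½ × 27 × 54 = 729.

Deadweight loss = €729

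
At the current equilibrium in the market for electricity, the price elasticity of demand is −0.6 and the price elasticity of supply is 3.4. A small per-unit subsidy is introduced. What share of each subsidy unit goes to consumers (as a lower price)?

For a small subsidy around the equilibrium, the benefit split depends on the relative slopes, which at a point are proportional to the elasticities.
Buyer share = εs/(εs + |εd|) = 3.4/(3.4 + 0.6) = 0.85; seller share = |εd|/(εs + |εd|) = 0.15.

Consumer share = 0.85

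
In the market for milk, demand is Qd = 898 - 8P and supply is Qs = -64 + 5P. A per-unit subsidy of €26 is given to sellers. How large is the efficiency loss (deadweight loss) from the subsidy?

Pre-subsidy: 898 - 8P = -64 + 5P gives P* = 74, Q* = 306.
With the subsidy, sellers receive Ps = Pb + 26 for each unit, where Pb is the price buyers pay.
Supply in terms of Pb becomes Qs = -64 + 5(Pb + 26) = 66 + 5Pb. Setting this equal to demand: 898 - 8Pb = 66 + 5Pb, so Pb = 64.
Sellers receive Ps = 64 + 26 = 90; Q' = 898 − 8·64 = 386.
The subsidy expands output by 386 − 306 = 80 past the efficient level; on those units the gap between marginal cost and willingness to pay runs from 0 up to 26.
DWL = ½ × 26 × 80 = 1040.

Deadweight loss = €1040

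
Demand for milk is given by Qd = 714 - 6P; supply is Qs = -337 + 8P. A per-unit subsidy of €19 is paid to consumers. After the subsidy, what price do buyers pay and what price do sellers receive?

Buyers pay 899/14; sellers receive 1165/14

Pre-subsidy: 714 - 6P = -337 + 8P gives P* = 1051/14, Q* = 1845/7.
With the rebate, buyers effectively pay Pb = Ps − 19, where Ps is the price sellers receive.
Demand in terms of Ps becomes Qd = 714 − 6(Ps − 19) = 828 - 6Ps. Setting this equal to supply: 828 - 6Ps = -337 + 8Ps, so Ps = 1165/14.
Buyers pay Pb = 1165/14 − 19 = 899/14; Q' = -337 + 8·(1165/14) = 2301/7.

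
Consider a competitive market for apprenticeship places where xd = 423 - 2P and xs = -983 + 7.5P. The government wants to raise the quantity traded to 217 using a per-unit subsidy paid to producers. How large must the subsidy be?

At x = 217, invert demand for the buyer price: Pb = (423 − 217)/2 = 103; invert supply for the seller price: Ps = (217 − (-983))/7.5 = 160.
The subsidy must fill the gap: s = Ps − Pb = 160 − 103 = 57.

Required subsidy s = 57 per unit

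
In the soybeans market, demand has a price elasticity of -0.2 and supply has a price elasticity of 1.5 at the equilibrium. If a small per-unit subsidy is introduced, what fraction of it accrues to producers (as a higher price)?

For a small subsidy around the equilibrium, the benefit split depends on the relative slopes, which at a point are proportional to the elasticities.
Buyer share = εs/(εs + |εd|) = 1.5/(1.5 + 0.2) = 15/17; seller share = |εd|/(εs + |εd|) = 2/17.
So producers capture 2/17 of the subsidy.

Producer share = 2/17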